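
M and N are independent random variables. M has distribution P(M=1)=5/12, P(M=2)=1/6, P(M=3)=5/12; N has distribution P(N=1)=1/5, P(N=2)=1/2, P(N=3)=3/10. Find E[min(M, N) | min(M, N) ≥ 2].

127/56

P(min(M, N) ≥ 2) = 7/15.
Summing min(M,N)·P(x,y) over outcomes with min(M, N) ≥ 2 gives 127/120.
E[min(M, N) | min(M, N) ≥ 2] = (127/120) / (7/15) = 127/56.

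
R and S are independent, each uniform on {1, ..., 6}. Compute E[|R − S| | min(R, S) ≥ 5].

Outcomes with min(R, S) ≥ 5: (5,5), (5,6), (6,5), (6,6), each with probability 1/36.
E[|R − S| | min(R, S) ≥ 5] = (0 + 1 + 1 + 0) / 4 = 1/2.

1/2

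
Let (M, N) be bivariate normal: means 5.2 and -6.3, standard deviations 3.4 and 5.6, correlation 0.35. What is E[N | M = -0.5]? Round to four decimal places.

-9.5859

The regression of N on M has slope ρ·σ_N/σ_M and passes through (μ_M, μ_N).
E[N | M=-0.5] = -6.3 + (0.35)·(5.6/3.4)·(-0.5 − (5.2)) = -6.3 + (0.57647)·(-5.7) = -9.5859.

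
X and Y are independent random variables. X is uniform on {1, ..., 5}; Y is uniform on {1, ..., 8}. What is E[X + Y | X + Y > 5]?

P(X + Y > 5) = 3/4.
Summing (X+Y)·P(x,y) over outcomes with X + Y > 5 gives 13/2.
E[X + Y | X + Y > 5] = (13/2) / (3/4) = 26/3.

26/3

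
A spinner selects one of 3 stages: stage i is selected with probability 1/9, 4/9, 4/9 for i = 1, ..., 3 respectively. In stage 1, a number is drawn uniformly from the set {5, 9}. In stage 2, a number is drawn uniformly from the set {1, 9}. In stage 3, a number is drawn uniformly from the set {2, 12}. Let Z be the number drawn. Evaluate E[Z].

E[Z | stage 1] = (5+9)/2 = 7.
E[Z | stage 2] = (1+9)/2 = 5.
E[Z | stage 3] = (2+12)/2 = 7.
By the law of total expectation,
E[Z] = (1/9)·(7) + (4/9)·(5) + (4/9)·(7) = 55/9.

55/9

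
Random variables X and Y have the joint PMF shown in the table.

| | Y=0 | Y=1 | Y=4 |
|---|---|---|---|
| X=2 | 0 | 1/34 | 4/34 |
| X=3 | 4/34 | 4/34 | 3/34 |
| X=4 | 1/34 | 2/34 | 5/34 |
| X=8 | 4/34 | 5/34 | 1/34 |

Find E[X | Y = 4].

P(Y = 4) = 13/34.
Σ X·P over the event = 2·(4/34) + 3·(3/34) + 4·(5/34) + 8·(1/34) = 45/34.
E[X | Y = 4] = (45/34) / (13/34) = 45/13.

45/13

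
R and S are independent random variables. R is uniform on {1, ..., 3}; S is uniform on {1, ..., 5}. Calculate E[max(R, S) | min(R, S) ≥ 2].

29/8

Outcomes with min(R, S) ≥ 2: (2,2), (2,3), (2,4), (2,5), (3,2), (3,3), (3,4), (3,5), each with probability 1/15.
E[max(R, S) | min(R, S) ≥ 2] = (2 + 3 + 4 + 5 + 3 + 3 + 4 + 5) / 8 = 29/8.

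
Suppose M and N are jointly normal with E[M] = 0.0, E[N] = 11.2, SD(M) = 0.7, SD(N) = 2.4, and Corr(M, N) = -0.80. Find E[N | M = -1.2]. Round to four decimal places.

For a bivariate normal, E[N | M=x] = μ_N + ρ·(σ_N/σ_M)·(x − μ_M).
E[N | M=-1.2] = 11.2 + (-0.80)·(2.4/0.7)·(-1.2 − (0.0)) = 11.2 + (-2.74286)·(-1.2) = 14.4914.

14.4914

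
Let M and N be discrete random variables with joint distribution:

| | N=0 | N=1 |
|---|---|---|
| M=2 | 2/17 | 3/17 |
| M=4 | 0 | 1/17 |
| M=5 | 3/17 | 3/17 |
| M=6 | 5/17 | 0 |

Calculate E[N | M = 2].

P(M = 2) = 5/17.
Σ N·P over the event = 0·(2/17) + 1·(3/17) = 3/17.
E[N | M = 2] = (3/17) / (5/17) = 3/5.

3/5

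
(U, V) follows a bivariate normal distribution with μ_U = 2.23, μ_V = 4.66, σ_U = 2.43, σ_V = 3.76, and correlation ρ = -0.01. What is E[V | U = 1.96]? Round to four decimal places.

The regression of V on U has slope ρ·σ_V/σ_U and passes through (μ_U, μ_V).
E[V | U=1.96] = 4.66 + (-0.01)·(3.76/2.43)·(1.96 − (2.23)) = 4.66 + (-0.015473)·(-0.27) = 4.6642.

4.6642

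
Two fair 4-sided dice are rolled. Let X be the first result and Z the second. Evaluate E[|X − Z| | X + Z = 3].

1

P(X + Z = 3) = 1/8.
Summing |X−Z|·P(x,y) over outcomes with X + Z = 3 gives 1/8.
E[|X − Z| | X + Z = 3] = (1/8) / (1/8) = 1.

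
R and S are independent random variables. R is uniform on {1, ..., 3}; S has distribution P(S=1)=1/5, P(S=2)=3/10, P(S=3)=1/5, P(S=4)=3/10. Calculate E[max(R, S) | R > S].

P(R > S) = 7/30.
Summing max(R,S)·P(x,y) over outcomes with R > S gives 19/30.
E[max(R, S) | R > S] = (19/30) / (7/30) = 19/7.

19/7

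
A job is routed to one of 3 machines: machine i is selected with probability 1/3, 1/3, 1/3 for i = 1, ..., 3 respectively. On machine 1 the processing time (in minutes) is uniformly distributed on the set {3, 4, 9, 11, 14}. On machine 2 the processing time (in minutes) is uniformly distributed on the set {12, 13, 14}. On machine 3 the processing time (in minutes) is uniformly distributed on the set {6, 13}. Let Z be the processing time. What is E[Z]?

E[Z | machine 1] = (3+4+9+11+14)/5 = 41/5.
E[Z | machine 2] = (12+13+14)/3 = 13.
E[Z | machine 3] = (6+13)/2 = 19/2.
E[Z] = (1/3)·(41/5) + (1/3)·(13) + (1/3)·(19/2) = 307/30.

307/30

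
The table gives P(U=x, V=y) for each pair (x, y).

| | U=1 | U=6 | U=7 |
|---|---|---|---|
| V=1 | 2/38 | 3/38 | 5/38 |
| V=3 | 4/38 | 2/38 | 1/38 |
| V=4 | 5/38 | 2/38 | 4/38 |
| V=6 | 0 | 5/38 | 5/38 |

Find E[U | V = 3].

P(V = 3) = 7/38.
Summing U·P(U=x,V=y) over the conditioning event gives 23/38.
E[U | V = 3] = (23/38) / (7/38) = 23/7.

23/7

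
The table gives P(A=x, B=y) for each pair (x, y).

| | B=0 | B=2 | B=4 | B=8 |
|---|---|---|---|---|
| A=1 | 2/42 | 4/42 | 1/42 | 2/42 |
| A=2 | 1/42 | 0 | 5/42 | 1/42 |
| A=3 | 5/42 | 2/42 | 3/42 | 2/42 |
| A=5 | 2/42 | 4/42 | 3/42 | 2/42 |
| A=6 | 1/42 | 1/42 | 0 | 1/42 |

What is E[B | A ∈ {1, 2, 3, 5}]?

124/39

P(A ∈ {1, 2, 3, 5}) = 13/14.
Summing B·P(A=x,B=y) over the conditioning event gives 62/21.
E[B | A ∈ {1, 2, 3, 5}] = (62/21) / (13/14) = 124/39.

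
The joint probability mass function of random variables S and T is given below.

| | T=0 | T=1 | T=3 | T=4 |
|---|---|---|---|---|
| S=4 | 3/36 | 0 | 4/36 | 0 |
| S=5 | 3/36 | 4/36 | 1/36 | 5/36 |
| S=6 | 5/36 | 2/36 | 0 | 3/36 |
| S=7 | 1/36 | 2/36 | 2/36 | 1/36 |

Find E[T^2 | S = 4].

P(S = 4) = 7/36.
Σ T^2·P over the event = 0·(3/36) + 9·(4/36) = 1.
E[T^2 | S = 4] = (1) / (7/36) = 36/7.

36/7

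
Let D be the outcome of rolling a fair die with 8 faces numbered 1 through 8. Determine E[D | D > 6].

Given D > 6, D is equally likely to be any of {7, 8}.
E[D | D > 6] = (7 + 8) / 2 = 15/2.

15/2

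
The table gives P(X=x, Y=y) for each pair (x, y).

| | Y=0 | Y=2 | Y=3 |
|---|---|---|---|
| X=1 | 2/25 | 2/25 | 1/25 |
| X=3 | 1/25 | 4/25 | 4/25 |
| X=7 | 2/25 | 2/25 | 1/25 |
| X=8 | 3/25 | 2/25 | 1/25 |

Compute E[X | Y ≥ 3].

4

P(Y ≥ 3) = 7/25.
Σ X·P over the event = 1·(1/25) + 3·(4/25) + 7·(1/25) + 8·(1/25) = 28/25.
E[X | Y ≥ 3] = (28/25) / (7/25) = 4.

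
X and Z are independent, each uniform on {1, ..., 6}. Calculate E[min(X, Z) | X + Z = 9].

Outcomes with X + Z = 9: (3,6), (4,5), (5,4), (6,3), each with probability 1/36.
E[min(X, Z) | X + Z = 9] = (3 + 4 + 4 + 3) / 4 = 7/2.

7/2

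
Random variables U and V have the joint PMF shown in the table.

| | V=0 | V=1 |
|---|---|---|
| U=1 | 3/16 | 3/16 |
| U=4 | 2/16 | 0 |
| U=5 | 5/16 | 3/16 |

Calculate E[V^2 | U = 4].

P(U = 4) = 1/8.
Summing V^2·P(U=x,V=y) over the conditioning event gives 0.
E[V^2 | U = 4] = (0) / (1/8) = 0.

0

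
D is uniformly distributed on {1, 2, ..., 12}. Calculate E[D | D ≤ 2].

3/2

Given D ≤ 2, D is equally likely to be any of {1, 2}.
E[D | D ≤ 2] = (1 + 2) / 2 = 3/2.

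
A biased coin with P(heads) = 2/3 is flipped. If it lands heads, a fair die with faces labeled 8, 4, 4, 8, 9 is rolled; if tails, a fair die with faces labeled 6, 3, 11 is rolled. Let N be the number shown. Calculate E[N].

E[N | heads] = (8+4+4+8+9)/5 = 33/5.
E[N | tails] = (6+3+11)/3 = 20/3.
E[N] = (2/3)·(33/5) + (1/3)·(20/3) = 298/45.

298/45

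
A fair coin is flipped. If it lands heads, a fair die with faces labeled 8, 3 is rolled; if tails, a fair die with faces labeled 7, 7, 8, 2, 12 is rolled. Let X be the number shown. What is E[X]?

E[X | heads] = (8+3)/2 = 11/2.
E[X | tails] = (7+7+8+2+12)/5 = 36/5.
E[X] = (1/2)·(11/2) + (1/2)·(36/5) = 127/20.

127/20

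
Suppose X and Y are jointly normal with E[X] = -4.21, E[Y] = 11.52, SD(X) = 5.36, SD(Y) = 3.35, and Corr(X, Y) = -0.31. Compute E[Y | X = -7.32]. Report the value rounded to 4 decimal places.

12.1226

The regression of Y on X has slope ρ·σ_Y/σ_X and passes through (μ_X, μ_Y).
E[Y | X=-7.32] = 11.52 + (-0.31)·(3.35/5.36)·(-7.32 − (-4.21)) = 11.52 + (-0.19375)·(-3.11) = 12.1226.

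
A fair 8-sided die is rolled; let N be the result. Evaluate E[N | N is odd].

4

Given N is odd, N is equally likely to be any of {1, 3, 5, 7}.
E[N | N is odd] = (1 + 3 + 5 + 7) / 4 = 4.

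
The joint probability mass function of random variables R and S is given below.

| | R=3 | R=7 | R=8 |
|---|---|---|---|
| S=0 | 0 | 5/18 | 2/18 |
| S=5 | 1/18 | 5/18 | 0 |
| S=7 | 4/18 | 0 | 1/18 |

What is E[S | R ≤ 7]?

58/15

P(R ≤ 7) = 5/6.
Σ S·P over the event = 5·(1/18) + 7·(4/18) + 0·(5/18) + 5·(5/18) = 29/9.
E[S | R ≤ 7] = (29/9) / (5/6) = 58/15.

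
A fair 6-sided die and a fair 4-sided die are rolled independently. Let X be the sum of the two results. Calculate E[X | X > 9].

P(X > 9) = 1/24.
Σ over the event: 10·1/24 = 5/12.
E[X | X > 9] = (5/12) / (1/24) = 10.

10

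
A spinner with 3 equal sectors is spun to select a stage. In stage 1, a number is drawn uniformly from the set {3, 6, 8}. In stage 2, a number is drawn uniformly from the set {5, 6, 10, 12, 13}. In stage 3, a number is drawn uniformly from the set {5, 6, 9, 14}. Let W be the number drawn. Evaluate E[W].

701/90

E[W | stage 1] = (3+6+8)/3 = 17/3.
E[W | stage 2] = (5+6+10+12+13)/5 = 46/5.
E[W | stage 3] = (5+6+9+14)/4 = 17/2.
E[W] = (1/3)·(17/3) + (1/3)·(46/5) + (1/3)·(17/2) = 701/90.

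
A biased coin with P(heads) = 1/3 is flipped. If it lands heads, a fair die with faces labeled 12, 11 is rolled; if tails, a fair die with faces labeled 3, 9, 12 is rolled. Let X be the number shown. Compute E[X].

E[X | heads] = (12+11)/2 = 23/2.
E[X | tails] = (3+9+12)/3 = 8.
E[X] = (1/3)·(23/2) + (2/3)·(8) = 55/6.

55/6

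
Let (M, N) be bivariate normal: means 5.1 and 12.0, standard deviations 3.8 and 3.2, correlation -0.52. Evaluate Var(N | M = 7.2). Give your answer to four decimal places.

For a bivariate normal, Var(N | M=x) = σ_N²(1 − ρ²).
Var(N | M=7.2) = (3.2)²·(1 − (-0.52)²) = 10.24·0.7296 = 7.4711.

7.4711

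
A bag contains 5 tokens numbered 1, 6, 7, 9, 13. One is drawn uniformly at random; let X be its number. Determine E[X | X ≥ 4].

P(X ≥ 4) = 4/5.
Σ over the event: 6·1/5 + 7·1/5 + 9·1/5 + 13·1/5 = 7.
E[X | X ≥ 4] = (7) / (4/5) = 35/4.

35/4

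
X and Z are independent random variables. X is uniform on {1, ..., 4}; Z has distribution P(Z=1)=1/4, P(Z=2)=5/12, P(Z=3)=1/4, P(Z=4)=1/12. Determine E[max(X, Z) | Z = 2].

11/4

P(Z = 2) = 5/12.
Summing max(X,Z)·P(x,y) over outcomes with Z = 2 gives 55/48.
E[max(X, Z) | Z = 2] = (55/48) / (5/12) = 11/4.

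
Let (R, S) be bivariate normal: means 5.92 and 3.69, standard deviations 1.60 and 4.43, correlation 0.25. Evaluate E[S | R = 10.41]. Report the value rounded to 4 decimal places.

6.7979

E[S | R=x] = μ_S + ρ(σ_S/σ_R)(x − μ_R) for jointly normal variables.
E[S | R=10.41] = 3.69 + (0.25)·(4.43/1.60)·(10.41 − (5.92)) = 3.69 + (0.69219)·(4.49) = 6.7979.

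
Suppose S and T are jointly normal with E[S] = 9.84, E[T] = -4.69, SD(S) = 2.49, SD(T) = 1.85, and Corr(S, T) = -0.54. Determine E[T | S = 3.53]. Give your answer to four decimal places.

For a bivariate normal, E[T | S=x] = μ_T + ρ·(σ_T/σ_S)·(x − μ_S).
E[T | S=3.53] = -4.69 + (-0.54)·(1.85/2.49)·(3.53 − (9.84)) = -4.69 + (-0.4012)·(-6.31) = -2.1584.

-2.1584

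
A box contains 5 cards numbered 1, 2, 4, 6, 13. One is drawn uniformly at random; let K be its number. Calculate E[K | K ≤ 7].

13/4

P(K ≤ 7) = 4/5.
Σ over the event: 1·1/5 + 2·1/5 + 4·1/5 + 6·1/5 = 13/5.
E[K | K ≤ 7] = (13/5) / (4/5) = 13/4.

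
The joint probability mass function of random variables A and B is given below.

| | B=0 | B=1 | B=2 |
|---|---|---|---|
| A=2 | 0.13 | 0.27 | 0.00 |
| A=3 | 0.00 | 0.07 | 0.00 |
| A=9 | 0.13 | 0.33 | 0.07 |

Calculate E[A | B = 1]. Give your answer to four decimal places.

P(B = 1) = 0.67.
Summing A·P(A=x,B=y) over the conditioning event gives 3.72.
E[A | B = 1] = (3.72) / (0.67) = 5.5522.

5.5522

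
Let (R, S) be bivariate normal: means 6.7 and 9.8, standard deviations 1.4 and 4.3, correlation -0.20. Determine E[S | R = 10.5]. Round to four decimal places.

7.4657

For a bivariate normal, E[S | R=x] = μ_S + ρ·(σ_S/σ_R)·(x − μ_R).
E[S | R=10.5] = 9.8 + (-0.20)·(4.3/1.4)·(10.5 − (6.7)) = 9.8 + (-0.61429)·(3.8) = 7.4657.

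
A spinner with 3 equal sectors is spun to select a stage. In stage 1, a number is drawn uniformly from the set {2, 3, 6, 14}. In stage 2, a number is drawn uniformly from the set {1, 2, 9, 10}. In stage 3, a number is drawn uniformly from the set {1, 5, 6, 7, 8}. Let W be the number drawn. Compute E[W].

E[W | stage 1] = (2+3+6+14)/4 = 25/4.
E[W | stage 2] = (1+2+9+10)/4 = 11/2.
E[W | stage 3] = (1+5+6+7+8)/5 = 27/5.
E[W] = (1/3)·(25/4) + (1/3)·(11/2) + (1/3)·(27/5) = 343/60.

343/60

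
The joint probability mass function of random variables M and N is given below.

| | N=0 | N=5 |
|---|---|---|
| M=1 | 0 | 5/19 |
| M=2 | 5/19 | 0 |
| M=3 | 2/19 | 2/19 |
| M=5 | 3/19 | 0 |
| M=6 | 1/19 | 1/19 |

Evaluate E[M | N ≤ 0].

37/11

P(N ≤ 0) = 11/19.
Σ M·P over the event = 2·(5/19) + 3·(2/19) + 5·(3/19) + 6·(1/19) = 37/19.
E[M | N ≤ 0] = (37/19) / (11/19) = 37/11.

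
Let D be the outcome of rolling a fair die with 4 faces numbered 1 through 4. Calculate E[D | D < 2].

1

Given D < 2, D is equally likely to be any of {1}.
E[D | D < 2] = (1) / 1 = 1.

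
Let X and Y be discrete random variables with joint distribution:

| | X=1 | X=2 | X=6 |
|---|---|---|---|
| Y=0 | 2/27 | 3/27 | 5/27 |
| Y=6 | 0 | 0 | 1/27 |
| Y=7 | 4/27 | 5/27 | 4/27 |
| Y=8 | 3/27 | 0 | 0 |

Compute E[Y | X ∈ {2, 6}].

P(X ∈ {2, 6}) = 2/3.
Summing Y·P(X=x,Y=y) over the conditioning event gives 23/9.
E[Y | X ∈ {2, 6}] = (23/9) / (2/3) = 23/6.

23/6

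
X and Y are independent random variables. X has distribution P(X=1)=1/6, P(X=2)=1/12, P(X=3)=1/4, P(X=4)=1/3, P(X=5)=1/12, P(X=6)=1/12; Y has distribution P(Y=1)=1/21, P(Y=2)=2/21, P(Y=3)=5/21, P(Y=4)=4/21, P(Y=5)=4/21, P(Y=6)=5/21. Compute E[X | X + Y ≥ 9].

181/41

P(X + Y ≥ 9) = 41/126.
Summing X·P(x,y) over outcomes with X + Y ≥ 9 gives 181/126.
E[X | X + Y ≥ 9] = (181/126) / (41/126) = 181/41.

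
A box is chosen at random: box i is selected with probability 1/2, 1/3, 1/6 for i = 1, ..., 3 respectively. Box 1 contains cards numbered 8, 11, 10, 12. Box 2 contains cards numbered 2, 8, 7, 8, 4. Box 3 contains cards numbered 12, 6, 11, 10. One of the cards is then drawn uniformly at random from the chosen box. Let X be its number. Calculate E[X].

521/60

E[X | box 1] = (8+11+10+12)/4 = 41/4.
E[X | box 2] = (2+8+7+8+4)/5 = 29/5.
E[X | box 3] = (12+6+11+10)/4 = 39/4.
By the law of total expectation,
E[X] = (1/2)·(41/4) + (1/3)·(29/5) + (1/6)·(39/4) = 521/60.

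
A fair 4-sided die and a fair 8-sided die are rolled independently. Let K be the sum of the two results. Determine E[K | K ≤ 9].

80/13

P(K ≤ 9) = 13/16.
Σ over the event: 2·1/32 + 3·1/16 + 4·3/32 + 5·1/8 + 6·1/8 + 7·1/8 + 8·1/8 + 9·1/8 = 5.
E[K | K ≤ 9] = (5) / (13/16) = 80/13.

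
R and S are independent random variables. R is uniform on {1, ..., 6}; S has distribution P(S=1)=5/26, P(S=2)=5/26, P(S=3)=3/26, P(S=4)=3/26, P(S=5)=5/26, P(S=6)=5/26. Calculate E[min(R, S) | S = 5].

10/3

P(S = 5) = 5/26.
Summing min(R,S)·P(x,y) over outcomes with S = 5 gives 25/39.
E[min(R, S) | S = 5] = (25/39) / (5/26) = 10/3.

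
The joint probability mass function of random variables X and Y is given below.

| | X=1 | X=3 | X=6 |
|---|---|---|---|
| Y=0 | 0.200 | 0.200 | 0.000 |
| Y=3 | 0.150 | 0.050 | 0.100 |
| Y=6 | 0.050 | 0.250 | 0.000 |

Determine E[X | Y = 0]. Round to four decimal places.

P(Y = 0) = 0.400.
Summing X·P(X=x,Y=y) over the conditioning event gives 0.800.
E[X | Y = 0] = (0.800) / (0.400) = 2.0000.

2.0000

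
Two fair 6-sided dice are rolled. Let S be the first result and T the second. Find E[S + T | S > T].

P(S > T) = 5/12.
Summing (S+T)·P(x,y) over outcomes with S > T gives 35/12.
E[S + T | S > T] = (35/12) / (5/12) = 7.

7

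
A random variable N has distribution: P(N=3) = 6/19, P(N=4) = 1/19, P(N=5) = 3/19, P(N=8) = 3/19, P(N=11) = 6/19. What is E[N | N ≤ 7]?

P(N ≤ 7) = 10/19.
Σ over the event: 3·6/19 + 4·1/19 + 5·3/19 = 37/19.
E[N | N ≤ 7] = (37/19) / (10/19) = 37/10.

37/10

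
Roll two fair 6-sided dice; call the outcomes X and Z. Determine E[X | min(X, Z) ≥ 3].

9/2

P(min(X, Z) ≥ 3) = 4/9.
Summing X·P(x,y) over outcomes with min(X, Z) ≥ 3 gives 2.
E[X | min(X, Z) ≥ 3] = (2) / (4/9) = 9/2.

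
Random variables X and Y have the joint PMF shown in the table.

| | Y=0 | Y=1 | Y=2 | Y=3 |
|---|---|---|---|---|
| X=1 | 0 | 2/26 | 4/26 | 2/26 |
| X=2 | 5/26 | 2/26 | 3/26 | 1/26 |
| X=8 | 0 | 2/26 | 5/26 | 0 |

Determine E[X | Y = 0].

2

P(Y = 0) = 5/26.
Σ X·P over the event = 2·(5/26) = 5/13.
E[X | Y = 0] = (5/13) / (5/26) = 2.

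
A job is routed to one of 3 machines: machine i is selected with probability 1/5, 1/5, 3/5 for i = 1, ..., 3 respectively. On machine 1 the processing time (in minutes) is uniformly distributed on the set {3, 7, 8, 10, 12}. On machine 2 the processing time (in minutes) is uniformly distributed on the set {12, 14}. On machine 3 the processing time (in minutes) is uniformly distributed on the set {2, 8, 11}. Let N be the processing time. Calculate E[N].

E[N | machine 1] = (3+7+8+10+12)/5 = 8.
E[N | machine 2] = (12+14)/2 = 13.
E[N | machine 3] = (2+8+11)/3 = 7.
E[N] = (1/5)·(8) + (1/5)·(13) + (3/5)·(7) = 42/5.

42/5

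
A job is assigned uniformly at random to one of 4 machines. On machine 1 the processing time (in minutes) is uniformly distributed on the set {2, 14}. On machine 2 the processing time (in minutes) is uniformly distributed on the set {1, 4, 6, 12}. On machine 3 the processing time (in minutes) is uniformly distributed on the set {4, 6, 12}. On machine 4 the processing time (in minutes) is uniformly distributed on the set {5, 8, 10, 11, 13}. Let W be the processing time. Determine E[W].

E[W | machine 1] = (2+14)/2 = 8.
E[W | machine 2] = (1+4+6+12)/4 = 23/4.
E[W | machine 3] = (4+6+12)/3 = 22/3.
E[W | machine 4] = (5+8+10+11+13)/5 = 47/5.
By the law of total expectation,
E[W] = (1/4)·(8) + (1/4)·(23/4) + (1/4)·(22/3) + (1/4)·(47/5) = 1829/240.

1829/240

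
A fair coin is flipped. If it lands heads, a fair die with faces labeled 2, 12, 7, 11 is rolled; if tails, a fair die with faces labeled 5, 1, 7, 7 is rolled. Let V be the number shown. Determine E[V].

13/2

E[V | heads] = (2+12+7+11)/4 = 8.
E[V | tails] = (5+1+7+7)/4 = 5.
E[V] = (1/2)·(8) + (1/2)·(5) = 13/2.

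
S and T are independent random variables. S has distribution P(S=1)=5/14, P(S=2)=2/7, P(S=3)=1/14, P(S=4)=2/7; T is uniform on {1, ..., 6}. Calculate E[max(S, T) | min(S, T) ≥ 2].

P(min(S, T) ≥ 2) = 15/28.
Summing max(S,T)·P(x,y) over outcomes with min(S, T) ≥ 2 gives 193/84.
E[max(S, T) | min(S, T) ≥ 2] = (193/84) / (15/28) = 193/45.

193/45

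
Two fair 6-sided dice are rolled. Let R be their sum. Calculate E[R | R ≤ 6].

14/3

P(R ≤ 6) = 5/12.
Σ over the event: 2·1/36 + 3·1/18 + 4·1/12 + 5·1/9 + 6·5/36 = 35/18.
E[R | R ≤ 6] = (35/18) / (5/12) = 14/3.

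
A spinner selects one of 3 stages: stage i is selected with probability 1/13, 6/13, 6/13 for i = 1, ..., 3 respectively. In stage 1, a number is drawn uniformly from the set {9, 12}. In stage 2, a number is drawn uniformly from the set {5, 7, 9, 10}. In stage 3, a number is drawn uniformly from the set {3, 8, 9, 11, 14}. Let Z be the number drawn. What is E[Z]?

E[Z | stage 1] = (9+12)/2 = 21/2.
E[Z | stage 2] = (5+7+9+10)/4 = 31/4.
E[Z | stage 3] = (3+8+9+11+14)/5 = 9.
By the law of total expectation,
E[Z] = (1/13)·(21/2) + (6/13)·(31/4) + (6/13)·(9) = 111/13.

111/13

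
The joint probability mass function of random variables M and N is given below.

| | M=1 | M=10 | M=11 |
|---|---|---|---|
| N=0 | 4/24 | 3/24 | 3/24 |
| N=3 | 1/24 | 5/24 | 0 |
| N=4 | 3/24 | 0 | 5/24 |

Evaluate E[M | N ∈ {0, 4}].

P(N ∈ {0, 4}) = 3/4.
Summing M·P(M=x,N=y) over the conditioning event gives 125/24.
E[M | N ∈ {0, 4}] = (125/24) / (3/4) = 125/18.

125/18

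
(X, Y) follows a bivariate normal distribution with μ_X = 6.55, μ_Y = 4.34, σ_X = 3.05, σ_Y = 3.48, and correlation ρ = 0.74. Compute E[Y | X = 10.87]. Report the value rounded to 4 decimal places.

The regression of Y on X has slope ρ·σ_Y/σ_X and passes through (μ_X, μ_Y).
E[Y | X=10.87] = 4.34 + (0.74)·(3.48/3.05)·(10.87 − (6.55)) = 4.34 + (0.84433)·(4.32) = 7.9875.

7.9875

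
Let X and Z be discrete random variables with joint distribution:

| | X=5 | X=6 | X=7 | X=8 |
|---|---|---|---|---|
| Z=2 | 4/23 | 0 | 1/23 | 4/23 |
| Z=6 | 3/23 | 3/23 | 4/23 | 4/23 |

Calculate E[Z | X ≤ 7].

P(X ≤ 7) = 15/23.
Σ Z·P over the event = 2·(4/23) + 6·(3/23) + 6·(3/23) + 2·(1/23) + 6·(4/23) = 70/23.
E[Z | X ≤ 7] = (70/23) / (15/23) = 14/3.

14/3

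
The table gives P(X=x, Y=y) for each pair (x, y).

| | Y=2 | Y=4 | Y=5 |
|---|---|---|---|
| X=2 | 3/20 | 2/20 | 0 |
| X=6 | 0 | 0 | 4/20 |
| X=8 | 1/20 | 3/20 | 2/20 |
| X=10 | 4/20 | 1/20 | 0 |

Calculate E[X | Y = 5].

20/3

P(Y = 5) = 3/10.
Σ X·P over the event = 6·(4/20) + 8·(2/20) = 2.
E[X | Y = 5] = (2) / (3/10) = 20/3.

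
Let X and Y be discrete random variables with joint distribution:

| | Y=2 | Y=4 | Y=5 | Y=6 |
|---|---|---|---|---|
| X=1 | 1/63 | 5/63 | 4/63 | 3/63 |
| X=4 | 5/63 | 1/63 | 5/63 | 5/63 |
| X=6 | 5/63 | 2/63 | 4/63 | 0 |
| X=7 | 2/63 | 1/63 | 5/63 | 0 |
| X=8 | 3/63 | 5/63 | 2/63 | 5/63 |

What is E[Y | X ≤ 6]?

P(X ≤ 6) = 40/63.
Summing Y·P(X=x,Y=y) over the conditioning event gives 167/63.
E[Y | X ≤ 6] = (167/63) / (40/63) = 167/40.

167/40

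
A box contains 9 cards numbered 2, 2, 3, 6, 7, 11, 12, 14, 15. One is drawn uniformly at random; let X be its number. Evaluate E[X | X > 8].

13

P(X > 8) = 4/9.
Σ over the event: 11·1/9 + 12·1/9 + 14·1/9 + 15·1/9 = 52/9.
E[X | X > 8] = (52/9) / (4/9) = 13.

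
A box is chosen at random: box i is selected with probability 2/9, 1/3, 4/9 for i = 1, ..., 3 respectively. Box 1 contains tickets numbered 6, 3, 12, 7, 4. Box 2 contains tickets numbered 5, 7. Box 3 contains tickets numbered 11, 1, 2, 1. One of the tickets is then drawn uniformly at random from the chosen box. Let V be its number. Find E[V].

E[V | box 1] = (6+3+12+7+4)/5 = 32/5.
E[V | box 2] = (5+7)/2 = 6.
E[V | box 3] = (11+1+2+1)/4 = 15/4.
By the law of total expectation,
E[V] = (2/9)·(32/5) + (1/3)·(6) + (4/9)·(15/4) = 229/45.

229/45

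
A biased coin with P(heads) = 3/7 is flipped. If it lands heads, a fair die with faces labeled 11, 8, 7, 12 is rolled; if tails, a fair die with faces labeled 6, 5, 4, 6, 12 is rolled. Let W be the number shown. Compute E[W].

549/70

E[W | heads] = (11+8+7+12)/4 = 19/2.
E[W | tails] = (6+5+4+6+12)/5 = 33/5.
By the law of total expectation,
E[W] = (3/7)·(19/2) + (4/7)·(33/5) = 549/70.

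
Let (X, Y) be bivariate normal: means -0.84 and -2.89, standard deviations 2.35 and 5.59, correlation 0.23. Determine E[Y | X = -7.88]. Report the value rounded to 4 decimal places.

-6.7416

For a bivariate normal, E[Y | X=x] = μ_Y + ρ·(σ_Y/σ_X)·(x − μ_X).
E[Y | X=-7.88] = -2.89 + (0.23)·(5.59/2.35)·(-7.88 − (-0.84)) = -2.89 + (0.547106)·(-7.04) = -6.7416.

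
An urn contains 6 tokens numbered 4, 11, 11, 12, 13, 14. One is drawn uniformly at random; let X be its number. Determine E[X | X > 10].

P(X > 10) = 5/6.
Σ over the event: 11·1/3 + 12·1/6 + 13·1/6 + 14·1/6 = 61/6.
E[X | X > 10] = (61/6) / (5/6) = 61/5.

61/5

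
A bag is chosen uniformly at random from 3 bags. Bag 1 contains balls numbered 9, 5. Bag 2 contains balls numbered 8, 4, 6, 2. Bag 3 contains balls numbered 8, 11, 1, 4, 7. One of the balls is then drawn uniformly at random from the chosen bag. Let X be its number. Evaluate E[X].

91/15

E[X | bag 1] = (9+5)/2 = 7.
E[X | bag 2] = (8+4+6+2)/4 = 5.
E[X | bag 3] = (8+11+1+4+7)/5 = 31/5.
By the law of total expectation,
E[X] = (1/3)·(7) + (1/3)·(5) + (1/3)·(31/5) = 91/15.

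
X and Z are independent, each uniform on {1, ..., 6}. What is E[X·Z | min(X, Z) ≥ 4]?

P(min(X, Z) ≥ 4) = 1/4.
Summing XZ·P(x,y) over outcomes with min(X, Z) ≥ 4 gives 25/4.
E[X·Z | min(X, Z) ≥ 4] = (25/4) / (1/4) = 25.

25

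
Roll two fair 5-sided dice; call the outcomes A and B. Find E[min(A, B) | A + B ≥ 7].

33/10

Outcomes with A + B ≥ 7: (2,5), (3,4), (3,5), (4,3), (4,4), (4,5), (5,2), (5,3), (5,4), (5,5), each with probability 1/25.
E[min(A, B) | A + B ≥ 7] = (2 + 3 + 3 + 3 + 4 + 4 + 2 + 3 + 4 + 5) / 10 = 33/10.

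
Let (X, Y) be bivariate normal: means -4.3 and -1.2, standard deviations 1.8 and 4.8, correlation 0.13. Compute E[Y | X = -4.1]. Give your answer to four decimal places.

For a bivariate normal, E[Y | X=x] = μ_Y + ρ·(σ_Y/σ_X)·(x − μ_X).
E[Y | X=-4.1] = -1.2 + (0.13)·(4.8/1.8)·(-4.1 − (-4.3)) = -1.2 + (0.34667)·(0.2) = -1.1307.

-1.1307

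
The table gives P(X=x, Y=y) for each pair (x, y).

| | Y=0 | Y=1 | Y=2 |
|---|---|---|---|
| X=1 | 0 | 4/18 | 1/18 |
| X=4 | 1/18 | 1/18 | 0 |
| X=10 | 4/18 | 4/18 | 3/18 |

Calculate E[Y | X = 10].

P(X = 10) = 11/18.
Summing Y·P(X=x,Y=y) over the conditioning event gives 5/9.
E[Y | X = 10] = (5/9) / (11/18) = 10/11.

10/11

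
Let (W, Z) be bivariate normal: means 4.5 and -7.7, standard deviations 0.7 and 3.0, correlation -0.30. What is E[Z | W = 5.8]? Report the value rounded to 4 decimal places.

E[Z | W=x] = μ_Z + ρ(σ_Z/σ_W)(x − μ_W) for jointly normal variables.
E[Z | W=5.8] = -7.7 + (-0.30)·(3.0/0.7)·(5.8 − (4.5)) = -7.7 + (-1.2857)·(1.3) = -9.3714.

-9.3714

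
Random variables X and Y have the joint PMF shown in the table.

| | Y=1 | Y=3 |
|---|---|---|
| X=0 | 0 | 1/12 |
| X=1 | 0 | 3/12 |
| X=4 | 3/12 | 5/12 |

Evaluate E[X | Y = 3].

P(Y = 3) = 3/4.
Σ X·P over the event = 0·(1/12) + 1·(3/12) + 4·(5/12) = 23/12.
E[X | Y = 3] = (23/12) / (3/4) = 23/9.

23/9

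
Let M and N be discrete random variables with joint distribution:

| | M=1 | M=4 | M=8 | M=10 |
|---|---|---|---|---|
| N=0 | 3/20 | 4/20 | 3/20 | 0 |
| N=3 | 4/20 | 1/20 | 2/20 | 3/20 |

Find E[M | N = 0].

P(N = 0) = 1/2.
Summing M·P(M=x,N=y) over the conditioning event gives 43/20.
E[M | N = 0] = (43/20) / (1/2) = 43/10.

43/10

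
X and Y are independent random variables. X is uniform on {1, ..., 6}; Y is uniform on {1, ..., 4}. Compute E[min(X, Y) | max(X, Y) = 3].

9/5

Outcomes with max(X, Y) = 3: (1,3), (2,3), (3,1), (3,2), (3,3), each with probability 1/24.
E[min(X, Y) | max(X, Y) = 3] = (1 + 2 + 1 + 2 + 3) / 5 = 9/5.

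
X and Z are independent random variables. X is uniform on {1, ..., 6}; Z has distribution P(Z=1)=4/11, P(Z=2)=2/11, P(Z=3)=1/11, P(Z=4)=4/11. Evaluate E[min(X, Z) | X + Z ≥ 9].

35/9

P(X + Z ≥ 9) = 3/22.
Summing min(X,Z)·P(x,y) over outcomes with X + Z ≥ 9 gives 35/66.
E[min(X, Z) | X + Z ≥ 9] = (35/66) / (3/22) = 35/9.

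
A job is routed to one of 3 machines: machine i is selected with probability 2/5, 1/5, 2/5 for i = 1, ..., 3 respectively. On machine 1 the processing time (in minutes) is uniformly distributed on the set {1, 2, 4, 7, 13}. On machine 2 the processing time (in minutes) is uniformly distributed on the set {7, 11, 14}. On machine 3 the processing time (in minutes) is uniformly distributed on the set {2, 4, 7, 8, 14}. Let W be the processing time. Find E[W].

532/75

E[W | machine 1] = (1+2+4+7+13)/5 = 27/5.
E[W | machine 2] = (7+11+14)/3 = 32/3.
E[W | machine 3] = (2+4+7+8+14)/5 = 7.
E[W] = (2/5)·(27/5) + (1/5)·(32/3) + (2/5)·(7) = 532/75.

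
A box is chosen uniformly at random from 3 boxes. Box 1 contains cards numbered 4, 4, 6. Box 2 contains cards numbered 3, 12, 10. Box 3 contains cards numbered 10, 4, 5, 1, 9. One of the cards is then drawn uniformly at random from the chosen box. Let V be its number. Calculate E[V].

E[V | box 1] = (4+4+6)/3 = 14/3.
E[V | box 2] = (3+12+10)/3 = 25/3.
E[V | box 3] = (10+4+5+1+9)/5 = 29/5.
By the law of total expectation,
E[V] = (1/3)·(14/3) + (1/3)·(25/3) + (1/3)·(29/5) = 94/15.

94/15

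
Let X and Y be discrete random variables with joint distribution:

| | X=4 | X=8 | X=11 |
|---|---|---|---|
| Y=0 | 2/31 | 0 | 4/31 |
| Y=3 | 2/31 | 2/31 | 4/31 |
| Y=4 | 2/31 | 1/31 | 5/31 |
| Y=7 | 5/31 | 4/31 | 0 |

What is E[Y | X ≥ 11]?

P(X ≥ 11) = 13/31.
Σ Y·P over the event = 0·(4/31) + 3·(4/31) + 4·(5/31) = 32/31.
E[Y | X ≥ 11] = (32/31) / (13/31) = 32/13.

32/13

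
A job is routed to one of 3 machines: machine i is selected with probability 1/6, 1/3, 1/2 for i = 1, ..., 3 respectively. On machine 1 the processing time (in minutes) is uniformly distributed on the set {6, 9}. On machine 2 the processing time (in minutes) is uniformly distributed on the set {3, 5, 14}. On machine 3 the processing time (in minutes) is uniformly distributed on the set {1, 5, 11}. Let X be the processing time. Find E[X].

235/36

E[X | machine 1] = (6+9)/2 = 15/2.
E[X | machine 2] = (3+5+14)/3 = 22/3.
E[X | machine 3] = (1+5+11)/3 = 17/3.
E[X] = (1/6)·(15/2) + (1/3)·(22/3) + (1/2)·(17/3) = 235/36.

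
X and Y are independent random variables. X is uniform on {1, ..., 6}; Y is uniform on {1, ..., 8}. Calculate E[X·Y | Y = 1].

P(Y = 1) = 1/8.
Summing XY·P(x,y) over outcomes with Y = 1 gives 7/16.
E[X·Y | Y = 1] = (7/16) / (1/8) = 7/2.

7/2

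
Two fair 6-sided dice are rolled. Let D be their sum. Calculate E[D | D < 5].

10/3

P(D < 5) = 1/6.
Σ over the event: 2·1/36 + 3·1/18 + 4·1/12 = 5/9.
E[D | D < 5] = (5/9) / (1/6) = 10/3.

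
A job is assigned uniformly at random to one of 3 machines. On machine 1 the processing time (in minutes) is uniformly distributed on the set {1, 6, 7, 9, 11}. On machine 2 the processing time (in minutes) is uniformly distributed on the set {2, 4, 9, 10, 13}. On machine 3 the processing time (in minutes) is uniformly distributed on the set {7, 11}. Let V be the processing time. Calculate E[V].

39/5

E[V | machine 1] = (1+6+7+9+11)/5 = 34/5.
E[V | machine 2] = (2+4+9+10+13)/5 = 38/5.
E[V | machine 3] = (7+11)/2 = 9.
By the law of total expectation,
E[V] = (1/3)·(34/5) + (1/3)·(38/5) + (1/3)·(9) = 39/5.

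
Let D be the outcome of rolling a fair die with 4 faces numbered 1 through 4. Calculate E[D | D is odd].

2

Given D is odd, D is equally likely to be any of {1, 3}.
E[D | D is odd] = (1 + 3) / 2 = 2.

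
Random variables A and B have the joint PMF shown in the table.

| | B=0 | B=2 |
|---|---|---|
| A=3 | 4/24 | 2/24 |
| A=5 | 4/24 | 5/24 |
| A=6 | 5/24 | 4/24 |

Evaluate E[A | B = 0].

P(B = 0) = 13/24.
Σ A·P over the event = 3·(4/24) + 5·(4/24) + 6·(5/24) = 31/12.
E[A | B = 0] = (31/12) / (13/24) = 62/13.

62/13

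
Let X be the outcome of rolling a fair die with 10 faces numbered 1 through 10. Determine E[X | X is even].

Given X is even, X is equally likely to be any of {2, 4, 6, 8, 10}.
E[X | X is even] = (2 + 4 + 6 + 8 + 10) / 5 = 6.

6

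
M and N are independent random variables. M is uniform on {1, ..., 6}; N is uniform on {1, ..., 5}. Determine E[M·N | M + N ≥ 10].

P(M + N ≥ 10) = 1/10.
Summing MN·P(x,y) over outcomes with M + N ≥ 10 gives 79/30.
E[M·N | M + N ≥ 10] = (79/30) / (1/10) = 79/3.

79/3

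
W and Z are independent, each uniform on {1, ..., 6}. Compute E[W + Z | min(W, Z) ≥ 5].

P(min(W, Z) ≥ 5) = 1/9.
Summing (W+Z)·P(x,y) over outcomes with min(W, Z) ≥ 5 gives 11/9.
E[W + Z | min(W, Z) ≥ 5] = (11/9) / (1/9) = 11.

11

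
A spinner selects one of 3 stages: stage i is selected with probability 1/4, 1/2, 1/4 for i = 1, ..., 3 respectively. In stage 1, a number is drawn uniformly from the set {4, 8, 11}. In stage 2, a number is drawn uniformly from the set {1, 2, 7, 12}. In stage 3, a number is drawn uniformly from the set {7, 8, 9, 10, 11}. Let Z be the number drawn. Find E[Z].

E[Z | stage 1] = (4+8+11)/3 = 23/3.
E[Z | stage 2] = (1+2+7+12)/4 = 11/2.
E[Z | stage 3] = (7+8+9+10+11)/5 = 9.
By the law of total expectation,
E[Z] = (1/4)·(23/3) + (1/2)·(11/2) + (1/4)·(9) = 83/12.

83/12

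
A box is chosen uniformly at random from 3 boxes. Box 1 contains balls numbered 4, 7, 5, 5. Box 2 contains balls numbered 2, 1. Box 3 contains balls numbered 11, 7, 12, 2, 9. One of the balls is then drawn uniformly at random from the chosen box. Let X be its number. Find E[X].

299/60

E[X | box 1] = (4+7+5+5)/4 = 21/4.
E[X | box 2] = (2+1)/2 = 3/2.
E[X | box 3] = (11+7+12+2+9)/5 = 41/5.
By the law of total expectation,
E[X] = (1/3)·(21/4) + (1/3)·(3/2) + (1/3)·(41/5) = 299/60.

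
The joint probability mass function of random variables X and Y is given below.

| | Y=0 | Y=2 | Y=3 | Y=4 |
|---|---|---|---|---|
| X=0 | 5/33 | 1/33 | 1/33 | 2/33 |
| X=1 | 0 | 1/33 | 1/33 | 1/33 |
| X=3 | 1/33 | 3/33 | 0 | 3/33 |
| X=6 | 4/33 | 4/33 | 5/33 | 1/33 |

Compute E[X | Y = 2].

34/9

P(Y = 2) = 3/11.
Σ X·P over the event = 0·(1/33) + 1·(1/33) + 3·(3/33) + 6·(4/33) = 34/33.
E[X | Y = 2] = (34/33) / (3/11) = 34/9.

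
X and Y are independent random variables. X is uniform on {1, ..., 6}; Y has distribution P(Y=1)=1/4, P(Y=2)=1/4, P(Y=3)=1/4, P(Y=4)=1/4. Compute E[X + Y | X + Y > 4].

P(X + Y > 4) = 3/4.
Summing (X+Y)·P(x,y) over outcomes with X + Y > 4 gives 31/6.
E[X + Y | X + Y > 4] = (31/6) / (3/4) = 62/9.

62/9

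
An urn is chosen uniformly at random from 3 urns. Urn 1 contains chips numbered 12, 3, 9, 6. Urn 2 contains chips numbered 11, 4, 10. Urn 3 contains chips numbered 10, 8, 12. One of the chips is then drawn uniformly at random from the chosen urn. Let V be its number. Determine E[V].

E[V | urn 1] = (12+3+9+6)/4 = 15/2.
E[V | urn 2] = (11+4+10)/3 = 25/3.
E[V | urn 3] = (10+8+12)/3 = 10.
By the law of total expectation,
E[V] = (1/3)·(15/2) + (1/3)·(25/3) + (1/3)·(10) = 155/18.

155/18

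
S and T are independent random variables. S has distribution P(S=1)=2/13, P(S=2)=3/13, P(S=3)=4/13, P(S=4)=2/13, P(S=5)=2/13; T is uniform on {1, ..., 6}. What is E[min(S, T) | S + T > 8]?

4

P(S + T > 8) = 7/39.
Summing min(S,T)·P(x,y) over outcomes with S + T > 8 gives 28/39.
E[min(S, T) | S + T > 8] = (28/39) / (7/39) = 4.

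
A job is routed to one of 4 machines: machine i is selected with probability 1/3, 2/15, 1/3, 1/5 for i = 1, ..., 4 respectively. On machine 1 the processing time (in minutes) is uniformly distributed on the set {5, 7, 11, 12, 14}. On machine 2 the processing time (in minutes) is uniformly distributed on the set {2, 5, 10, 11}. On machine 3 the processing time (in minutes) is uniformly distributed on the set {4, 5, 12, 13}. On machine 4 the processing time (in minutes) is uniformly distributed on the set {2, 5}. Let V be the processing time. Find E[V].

116/15

E[V | machine 1] = (5+7+11+12+14)/5 = 49/5.
E[V | machine 2] = (2+5+10+11)/4 = 7.
E[V | machine 3] = (4+5+12+13)/4 = 17/2.
E[V | machine 4] = (2+5)/2 = 7/2.
E[V] = (1/3)·(49/5) + (2/15)·(7) + (1/3)·(17/2) + (1/5)·(7/2) = 116/15.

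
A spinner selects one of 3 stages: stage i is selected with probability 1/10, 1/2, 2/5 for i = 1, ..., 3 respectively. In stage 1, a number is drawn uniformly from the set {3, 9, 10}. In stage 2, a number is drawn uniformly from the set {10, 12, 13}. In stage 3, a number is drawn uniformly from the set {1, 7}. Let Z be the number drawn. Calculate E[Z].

49/6

E[Z | stage 1] = (3+9+10)/3 = 22/3.
E[Z | stage 2] = (10+12+13)/3 = 35/3.
E[Z | stage 3] = (1+7)/2 = 4.
By the law of total expectation,
E[Z] = (1/10)·(22/3) + (1/2)·(35/3) + (2/5)·(4) = 49/6.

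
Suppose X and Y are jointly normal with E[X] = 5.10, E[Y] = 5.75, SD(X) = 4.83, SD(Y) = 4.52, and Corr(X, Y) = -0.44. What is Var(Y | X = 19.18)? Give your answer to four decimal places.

16.4751

The conditional variance in a bivariate normal is σ_Y²(1 − ρ²), independent of x.
Var(Y | X=19.18) = (4.52)²·(1 − (-0.44)²) = 20.4304·0.8064 = 16.4751.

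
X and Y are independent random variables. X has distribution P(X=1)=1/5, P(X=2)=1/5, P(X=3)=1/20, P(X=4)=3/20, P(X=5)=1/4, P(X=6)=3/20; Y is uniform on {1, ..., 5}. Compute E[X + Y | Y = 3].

13/2

P(Y = 3) = 1/5.
Summing (X+Y)·P(x,y) over outcomes with Y = 3 gives 13/10.
E[X + Y | Y = 3] = (13/10) / (1/5) = 13/2.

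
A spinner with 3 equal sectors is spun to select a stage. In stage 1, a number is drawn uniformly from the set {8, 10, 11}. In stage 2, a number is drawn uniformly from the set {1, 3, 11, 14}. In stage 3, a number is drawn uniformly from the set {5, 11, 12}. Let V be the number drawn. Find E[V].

35/4

E[V | stage 1] = (8+10+11)/3 = 29/3.
E[V | stage 2] = (1+3+11+14)/4 = 29/4.
E[V | stage 3] = (5+11+12)/3 = 28/3.
By the law of total expectation,
E[V] = (1/3)·(29/3) + (1/3)·(29/4) + (1/3)·(28/3) = 35/4.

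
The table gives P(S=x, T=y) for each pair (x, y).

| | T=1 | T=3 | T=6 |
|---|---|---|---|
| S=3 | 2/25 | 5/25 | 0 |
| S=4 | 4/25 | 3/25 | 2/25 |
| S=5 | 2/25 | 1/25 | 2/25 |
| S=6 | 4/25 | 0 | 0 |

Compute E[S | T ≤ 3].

P(T ≤ 3) = 21/25.
Summing S·P(S=x,T=y) over the conditioning event gives 88/25.
E[S | T ≤ 3] = (88/25) / (21/25) = 88/21.

88/21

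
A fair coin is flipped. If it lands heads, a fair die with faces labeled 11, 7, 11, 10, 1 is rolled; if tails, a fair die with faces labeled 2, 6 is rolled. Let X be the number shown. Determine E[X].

6

E[X | heads] = (11+7+11+10+1)/5 = 8.
E[X | tails] = (2+6)/2 = 4.
E[X] = (1/2)·(8) + (1/2)·(4) = 6.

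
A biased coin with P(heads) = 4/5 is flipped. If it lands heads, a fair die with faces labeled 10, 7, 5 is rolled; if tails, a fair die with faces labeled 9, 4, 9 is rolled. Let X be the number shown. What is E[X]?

E[X | heads] = (10+7+5)/3 = 22/3.
E[X | tails] = (9+4+9)/3 = 22/3.
E[X] = (4/5)·(22/3) + (1/5)·(22/3) = 22/3.

22/3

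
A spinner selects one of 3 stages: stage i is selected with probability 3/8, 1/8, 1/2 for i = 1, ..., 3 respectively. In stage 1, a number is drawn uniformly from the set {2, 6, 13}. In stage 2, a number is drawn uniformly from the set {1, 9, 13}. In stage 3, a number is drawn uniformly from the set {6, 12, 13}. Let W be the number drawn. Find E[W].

35/4

E[W | stage 1] = (2+6+13)/3 = 7.
E[W | stage 2] = (1+9+13)/3 = 23/3.
E[W | stage 3] = (6+12+13)/3 = 31/3.
By the law of total expectation,
E[W] = (3/8)·(7) + (1/8)·(23/3) + (1/2)·(31/3) = 35/4.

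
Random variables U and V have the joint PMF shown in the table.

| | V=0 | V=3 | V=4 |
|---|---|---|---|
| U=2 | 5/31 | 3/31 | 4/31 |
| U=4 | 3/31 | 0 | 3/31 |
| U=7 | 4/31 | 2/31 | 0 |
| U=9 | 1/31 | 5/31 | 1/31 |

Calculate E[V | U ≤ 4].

P(U ≤ 4) = 18/31.
Σ V·P over the event = 0·(5/31) + 3·(3/31) + 4·(4/31) + 0·(3/31) + 4·(3/31) = 37/31.
E[V | U ≤ 4] = (37/31) / (18/31) = 37/18.

37/18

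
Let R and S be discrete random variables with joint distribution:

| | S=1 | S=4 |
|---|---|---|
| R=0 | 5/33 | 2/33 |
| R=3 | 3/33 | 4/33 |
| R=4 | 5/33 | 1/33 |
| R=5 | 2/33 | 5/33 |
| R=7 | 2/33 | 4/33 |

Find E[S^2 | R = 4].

P(R = 4) = 2/11.
Σ S^2·P over the event = 1·(5/33) + 16·(1/33) = 7/11.
E[S^2 | R = 4] = (7/11) / (2/11) = 7/2.

7/2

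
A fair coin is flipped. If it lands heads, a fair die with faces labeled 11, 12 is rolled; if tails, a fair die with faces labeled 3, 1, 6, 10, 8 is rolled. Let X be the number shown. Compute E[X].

E[X | heads] = (11+12)/2 = 23/2.
E[X | tails] = (3+1+6+10+8)/5 = 28/5.
E[X] = (1/2)·(23/2) + (1/2)·(28/5) = 171/20.

171/20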